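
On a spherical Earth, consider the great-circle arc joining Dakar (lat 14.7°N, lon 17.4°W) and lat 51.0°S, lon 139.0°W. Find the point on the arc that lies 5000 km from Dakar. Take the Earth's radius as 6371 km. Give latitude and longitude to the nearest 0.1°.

≈ lat 20.7°S, lon 45.6°W

The haversine formula gives a central angle δ ≈ 2.113 rad (121.1°) between the endpoints. The total great-circle distance is δ·R ≈ 2.113 × 6371 ≈ 13463 km, so the target fraction is f = 5000/13463 ≈ 0.371.
Interpolate at f ≈ 0.371 with slerp weights a = sin((1−f)δ)/sin δ ≈ 1.133, b = sin(fδ)/sin δ ≈ 0.825.
p = a·p₁ + b·p₂ ≈ (0.654, -0.669, -0.354); φ = arcsin(p_z) ≈ -20.71°, λ = atan2(p_y, p_x) ≈ -45.62°.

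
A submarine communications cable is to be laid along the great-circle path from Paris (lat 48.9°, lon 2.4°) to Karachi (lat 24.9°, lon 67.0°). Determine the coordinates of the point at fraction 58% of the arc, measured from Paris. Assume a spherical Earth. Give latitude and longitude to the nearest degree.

From cos δ = sin φ₁ sin φ₂ + cos φ₁ cos φ₂ cos Δλ, the central angle is δ ≈ 0.961 rad (55.0°).
Interpolate at f = 0.58 with slerp weights a = sin((1−f)δ)/sin δ ≈ 0.479, b = sin(fδ)/sin δ ≈ 0.645.
p = a·p₁ + b·p₂ ≈ (0.543, 0.552, 0.633); φ = arcsin(p_z) ≈ 39.25°, λ = atan2(p_y, p_x) ≈ 45.45°.

≈ lat 39°, lon 45°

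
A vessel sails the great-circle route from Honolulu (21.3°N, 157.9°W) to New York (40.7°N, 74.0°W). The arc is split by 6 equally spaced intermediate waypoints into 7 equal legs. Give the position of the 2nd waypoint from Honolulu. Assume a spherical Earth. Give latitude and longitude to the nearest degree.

Convert each endpoint to a unit vector on the sphere (x = cos φ cos λ, y = cos φ sin λ, z = sin φ).
The central angle between the endpoints is δ = arccos(p₁·p₂) ≈ 1.254 rad (71.8°).
Interpolate at f = 2/7 with slerp weights a = sin((1−f)δ)/sin δ ≈ 0.821, b = sin(fδ)/sin δ ≈ 0.369.
p = a·p₁ + b·p₂ ≈ (-0.632, -0.557, 0.539); φ = arcsin(p_z) ≈ 32.62°, λ = atan2(p_y, p_x) ≈ -138.62°.

≈ 33°N, 139°W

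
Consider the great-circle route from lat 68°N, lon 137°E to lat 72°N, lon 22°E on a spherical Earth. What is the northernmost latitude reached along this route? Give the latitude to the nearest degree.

The great circle lies in the plane with unit normal n̂ = (p₁ × p₂)/|p₁ × p₂|.
Here n̂_z ≈ -0.190; the vertex latitude is φ_max = arccos|n̂_z| ≈ 79.1°.

≈ 79°N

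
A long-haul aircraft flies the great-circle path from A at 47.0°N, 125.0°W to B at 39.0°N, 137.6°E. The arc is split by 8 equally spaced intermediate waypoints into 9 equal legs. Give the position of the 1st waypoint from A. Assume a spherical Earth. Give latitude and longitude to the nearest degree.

Write both endpoints as unit vectors p₁, p₂ with components (cos φ cos λ, cos φ sin λ, sin φ).
The central angle between the endpoints is δ = arccos(p₁·p₂) ≈ 1.168 rad (66.9°).
Interpolate at f = 1/9 with slerp weights a = sin((1−f)δ)/sin δ ≈ 0.936, b = sin(fδ)/sin δ ≈ 0.141.
p = a·p₁ + b·p₂ ≈ (-0.447, -0.449, 0.773); φ = arcsin(p_z) ≈ 50.66°, λ = atan2(p_y, p_x) ≈ -134.85°.

≈ 51°N, 135°W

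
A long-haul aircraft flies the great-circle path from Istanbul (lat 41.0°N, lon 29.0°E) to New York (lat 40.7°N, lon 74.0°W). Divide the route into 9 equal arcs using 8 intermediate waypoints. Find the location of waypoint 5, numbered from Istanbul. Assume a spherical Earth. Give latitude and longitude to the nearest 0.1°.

The haversine formula gives a central angle δ ≈ 1.267 rad (72.6°) between the endpoints.
Interpolate at f = 5/9 with slerp weights a = sin((1−f)δ)/sin δ ≈ 0.559, b = sin(fδ)/sin δ ≈ 0.678.
p = a·p₁ + b·p₂ ≈ (0.511, -0.290, 0.809); φ = arcsin(p_z) ≈ 54.03°, λ = atan2(p_y, p_x) ≈ -29.54°.

≈ lat 54.0°N, lon 29.5°W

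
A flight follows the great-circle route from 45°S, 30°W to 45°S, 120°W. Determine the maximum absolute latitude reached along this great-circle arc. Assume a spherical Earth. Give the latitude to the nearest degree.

≈ 55°S

The great circle lies in the plane with unit normal n̂ = (p₁ × p₂)/|p₁ × p₂|.
Here n̂_z ≈ -0.577; the vertex latitude is φ_max = arccos|n̂_z| ≈ 54.7°.
Check via Clairaut: cos φ_max = |cos φ₁| · sin C = cos(45.0°)·sin(125.3°) ≈ 0.577, again giving ≈ 54.7°.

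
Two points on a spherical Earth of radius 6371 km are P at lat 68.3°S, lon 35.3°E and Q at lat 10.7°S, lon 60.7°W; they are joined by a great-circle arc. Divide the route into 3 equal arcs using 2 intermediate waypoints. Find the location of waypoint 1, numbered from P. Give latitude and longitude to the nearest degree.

Convert each endpoint to a unit vector on the sphere (x = cos φ cos λ, y = cos φ sin λ, z = sin φ).
The central angle between the endpoints is δ = arccos(p₁·p₂) ≈ 1.436 rad (82.3°).
Interpolate at f = 1/3 with slerp weights a = sin((1−f)δ)/sin δ ≈ 0.825, b = sin(fδ)/sin δ ≈ 0.465.
p = a·p₁ + b·p₂ ≈ (0.472, -0.222, -0.853); φ = arcsin(p_z) ≈ -58.53°, λ = atan2(p_y, p_x) ≈ -25.16°.

≈ lat 59°S, lon 25°W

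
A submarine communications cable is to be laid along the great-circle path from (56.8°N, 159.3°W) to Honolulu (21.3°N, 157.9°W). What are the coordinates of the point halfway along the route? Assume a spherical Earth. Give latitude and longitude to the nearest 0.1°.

From cos δ = sin φ₁ sin φ₂ + cos φ₁ cos φ₂ cos Δλ, the central angle is δ ≈ 0.620 rad (35.5°).
Interpolate at f = 1/2 with slerp weights a = sin((1−f)δ)/sin δ ≈ 0.525, b = sin(fδ)/sin δ ≈ 0.525.
p = a·p₁ + b·p₂ ≈ (-0.722, -0.286, 0.630); φ = arcsin(p_z) ≈ 39.05°, λ = atan2(p_y, p_x) ≈ -158.42°.

≈ (39.1°N, 158.4°W)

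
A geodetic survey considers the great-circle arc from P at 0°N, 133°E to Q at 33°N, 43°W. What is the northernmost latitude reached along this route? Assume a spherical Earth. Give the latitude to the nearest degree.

≈ 84°N

The great circle lies in the plane with unit normal n̂ = (p₁ × p₂)/|p₁ × p₂|.
Here n̂_z ≈ -0.107; the vertex latitude is φ_max = arccos|n̂_z| ≈ 83.9°.
Check via Clairaut: cos φ_max = |cos φ₁| · sin C = cos(0.0°)·sin(6.1°) ≈ 0.107, again giving ≈ 83.9°.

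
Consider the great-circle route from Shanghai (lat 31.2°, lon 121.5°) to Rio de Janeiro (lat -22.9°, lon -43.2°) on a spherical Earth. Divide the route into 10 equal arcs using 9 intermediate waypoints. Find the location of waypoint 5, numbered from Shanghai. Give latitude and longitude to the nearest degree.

From cos δ = sin φ₁ sin φ₂ + cos φ₁ cos φ₂ cos Δλ, the central angle is δ ≈ 2.864 rad (164.1°).
Interpolate at f = 5/10 with slerp weights a = sin((1−f)δ)/sin δ ≈ 3.608, b = sin(fδ)/sin δ ≈ 3.608.
p = a·p₁ + b·p₂ ≈ (0.810, 0.356, 0.465); φ = arcsin(p_z) ≈ 27.72°, λ = atan2(p_y, p_x) ≈ 23.73°.

≈ lat 28°, lon 24°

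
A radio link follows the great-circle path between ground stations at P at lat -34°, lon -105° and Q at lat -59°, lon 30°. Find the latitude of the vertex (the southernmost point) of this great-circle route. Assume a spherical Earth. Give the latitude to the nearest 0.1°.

The great circle lies in the plane with unit normal n̂ = (p₁ × p₂)/|p₁ × p₂|.
Here n̂_z ≈ +0.307; the vertex latitude is φ_max = arccos|n̂_z| ≈ 72.1°.

≈ -72.1°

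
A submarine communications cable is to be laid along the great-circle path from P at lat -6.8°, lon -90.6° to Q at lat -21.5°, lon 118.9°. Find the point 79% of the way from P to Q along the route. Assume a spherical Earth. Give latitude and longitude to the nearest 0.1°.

From cos δ = sin φ₁ sin φ₂ + cos φ₁ cos φ₂ cos Δλ, the central angle is δ ≈ 2.435 rad (139.5°).
Interpolate at f = 0.79 with slerp weights a = sin((1−f)δ)/sin δ ≈ 0.754, b = sin(fδ)/sin δ ≈ 1.446.
p = a·p₁ + b·p₂ ≈ (-0.658, 0.429, -0.619); φ = arcsin(p_z) ≈ -38.25°, λ = atan2(p_y, p_x) ≈ 146.90°.

≈ lat -38.2°, lon 146.9°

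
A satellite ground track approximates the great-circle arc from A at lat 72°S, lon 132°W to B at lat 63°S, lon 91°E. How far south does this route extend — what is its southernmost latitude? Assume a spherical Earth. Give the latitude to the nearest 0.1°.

≈ 81.8°S

The great circle lies in the plane with unit normal n̂ = (p₁ × p₂)/|p₁ × p₂|.
Here n̂_z ≈ -0.143; the vertex latitude is φ_max = arccos|n̂_z| ≈ 81.8°.
Check via Clairaut: cos φ_max = |cos φ₁| · sin C = cos(72.0°)·sin(152.4°) ≈ 0.143, again giving ≈ 81.8°.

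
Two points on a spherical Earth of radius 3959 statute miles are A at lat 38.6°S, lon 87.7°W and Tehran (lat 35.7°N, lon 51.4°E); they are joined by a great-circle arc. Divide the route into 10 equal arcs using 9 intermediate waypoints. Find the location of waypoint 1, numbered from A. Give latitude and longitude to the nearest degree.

Convert each endpoint to a unit vector on the sphere (x = cos φ cos λ, y = cos φ sin λ, z = sin φ).
The central angle between the endpoints is δ = arccos(p₁·p₂) ≈ 2.575 rad (147.5°).
Interpolate at f = 1/10 with slerp weights a = sin((1−f)δ)/sin δ ≈ 1.367, b = sin(fδ)/sin δ ≈ 0.475.
p = a·p₁ + b·p₂ ≈ (0.283, -0.767, -0.576); φ = arcsin(p_z) ≈ -35.18°, λ = atan2(p_y, p_x) ≈ -69.72°.

≈ lat 35°S, lon 70°W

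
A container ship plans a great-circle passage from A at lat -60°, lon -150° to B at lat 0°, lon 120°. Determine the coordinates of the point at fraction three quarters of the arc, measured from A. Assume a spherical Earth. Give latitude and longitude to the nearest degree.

Convert each endpoint to a unit vector on the sphere (x = cos φ cos λ, y = cos φ sin λ, z = sin φ).
The central angle between the endpoints is δ = arccos(p₁·p₂) ≈ 1.571 rad (90.0°).
Interpolate at f = 3/4 with slerp weights a = sin((1−f)δ)/sin δ ≈ 0.383, b = sin(fδ)/sin δ ≈ 0.924.
p = a·p₁ + b·p₂ ≈ (-0.628, 0.704, -0.331); φ = arcsin(p_z) ≈ -19.35°, λ = atan2(p_y, p_x) ≈ 131.70°.

≈ lat -19°, lon 132°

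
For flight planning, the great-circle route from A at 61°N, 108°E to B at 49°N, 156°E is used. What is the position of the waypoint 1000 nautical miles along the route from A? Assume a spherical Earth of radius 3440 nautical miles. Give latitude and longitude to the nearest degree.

≈ 56°N, 139°E

Write both endpoints as unit vectors p₁, p₂ with components (cos φ cos λ, cos φ sin λ, sin φ).
The central angle between the endpoints is δ = arccos(p₁·p₂) ≈ 0.510 rad (29.2°). The total great-circle distance is δ·R ≈ 0.510 × 3440 ≈ 1753 nmi, so the target fraction is f = 1000/1753 ≈ 0.570.
Interpolate at f ≈ 0.570 with slerp weights a = sin((1−f)δ)/sin δ ≈ 0.445, b = sin(fδ)/sin δ ≈ 0.587.
p = a·p₁ + b·p₂ ≈ (-0.419, 0.362, 0.833); φ = arcsin(p_z) ≈ 56.39°, λ = atan2(p_y, p_x) ≈ 139.16°.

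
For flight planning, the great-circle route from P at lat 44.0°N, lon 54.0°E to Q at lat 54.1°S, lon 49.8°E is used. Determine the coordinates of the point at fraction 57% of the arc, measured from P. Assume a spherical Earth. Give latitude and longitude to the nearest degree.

≈ lat 12°S, lon 52°E

The haversine formula gives a central angle δ ≈ 1.713 rad (98.2°) between the endpoints.
Interpolate at f = 0.57 with slerp weights a = sin((1−f)δ)/sin δ ≈ 0.679, b = sin(fδ)/sin δ ≈ 0.837.
p = a·p₁ + b·p₂ ≈ (0.604, 0.770, -0.207); φ = arcsin(p_z) ≈ -11.92°, λ = atan2(p_y, p_x) ≈ 51.89°.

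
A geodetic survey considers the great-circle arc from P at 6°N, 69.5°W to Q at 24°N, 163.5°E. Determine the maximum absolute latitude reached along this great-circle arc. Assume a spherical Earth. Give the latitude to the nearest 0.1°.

The great circle lies in the plane with unit normal n̂ = (p₁ × p₂)/|p₁ × p₂|.
Here n̂_z ≈ -0.840; the vertex latitude is φ_max = arccos|n̂_z| ≈ 32.8°.
Check via Clairaut: cos φ_max = |cos φ₁| · sin C = cos(6.0°)·sin(57.7°) ≈ 0.840, again giving ≈ 32.8°.

≈ 32.8°N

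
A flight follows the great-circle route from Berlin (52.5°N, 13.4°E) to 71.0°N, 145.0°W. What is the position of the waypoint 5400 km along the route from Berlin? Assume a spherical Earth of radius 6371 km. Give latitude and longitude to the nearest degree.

≈ 78°N, 136°W

Convert each endpoint to a unit vector on the sphere (x = cos φ cos λ, y = cos φ sin λ, z = sin φ).
The central angle between the endpoints is δ = arccos(p₁·p₂) ≈ 0.969 rad (55.5°). The total great-circle distance is δ·R ≈ 0.969 × 6371 ≈ 6176 km, so the target fraction is f = 5400/6176 ≈ 0.874.
Interpolate at f ≈ 0.874 with slerp weights a = sin((1−f)δ)/sin δ ≈ 0.147, b = sin(fδ)/sin δ ≈ 0.909.
p = a·p₁ + b·p₂ ≈ (-0.155, -0.149, 0.977); φ = arcsin(p_z) ≈ 77.57°, λ = atan2(p_y, p_x) ≈ -136.18°.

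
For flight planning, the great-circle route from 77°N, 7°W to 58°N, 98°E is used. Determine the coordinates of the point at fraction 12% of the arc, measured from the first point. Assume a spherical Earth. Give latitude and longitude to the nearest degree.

≈ 79°N, 13°E

Write both endpoints as unit vectors p₁, p₂ with components (cos φ cos λ, cos φ sin λ, sin φ).
The central angle between the endpoints is δ = arccos(p₁·p₂) ≈ 0.651 rad (37.3°).
Interpolate at f = 0.12 with slerp weights a = sin((1−f)δ)/sin δ ≈ 0.895, b = sin(fδ)/sin δ ≈ 0.129.
p = a·p₁ + b·p₂ ≈ (0.190, 0.043, 0.981); φ = arcsin(p_z) ≈ 78.75°, λ = atan2(p_y, p_x) ≈ 12.75°.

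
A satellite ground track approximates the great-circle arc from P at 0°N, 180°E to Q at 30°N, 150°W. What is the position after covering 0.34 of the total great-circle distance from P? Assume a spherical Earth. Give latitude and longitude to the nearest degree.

≈ 11°N, 171°W

Write both endpoints as unit vectors p₁, p₂ with components (cos φ cos λ, cos φ sin λ, sin φ).
The central angle between the endpoints is δ = arccos(p₁·p₂) ≈ 0.723 rad (41.4°).
Interpolate at f = 0.34 with slerp weights a = sin((1−f)δ)/sin δ ≈ 0.694, b = sin(fδ)/sin δ ≈ 0.368.
p = a·p₁ + b·p₂ ≈ (-0.970, -0.159, 0.184); φ = arcsin(p_z) ≈ 10.60°, λ = atan2(p_y, p_x) ≈ -170.68°.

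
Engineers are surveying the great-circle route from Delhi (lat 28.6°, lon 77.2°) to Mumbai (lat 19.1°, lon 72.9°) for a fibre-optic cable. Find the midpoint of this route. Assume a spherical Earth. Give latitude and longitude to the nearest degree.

≈ lat 24°, lon 75°

From cos δ = sin φ₁ sin φ₂ + cos φ₁ cos φ₂ cos Δλ, the central angle is δ ≈ 0.179 rad (10.3°).
Interpolate at f = 1/2 with slerp weights a = sin((1−f)δ)/sin δ ≈ 0.502, b = sin(fδ)/sin δ ≈ 0.502.
p = a·p₁ + b·p₂ ≈ (0.237, 0.883, 0.405); φ = arcsin(p_z) ≈ 23.86°, λ = atan2(p_y, p_x) ≈ 74.97°.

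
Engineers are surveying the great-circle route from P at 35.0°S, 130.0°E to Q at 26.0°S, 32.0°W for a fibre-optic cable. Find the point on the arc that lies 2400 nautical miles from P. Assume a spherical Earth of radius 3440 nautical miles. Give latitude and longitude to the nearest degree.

Convert each endpoint to a unit vector on the sphere (x = cos φ cos λ, y = cos φ sin λ, z = sin φ).
The central angle between the endpoints is δ = arccos(p₁·p₂) ≈ 2.036 rad (116.7°). The total great-circle distance is δ·R ≈ 2.036 × 3440 ≈ 7004 nmi, so the target fraction is f = 2400/7004 ≈ 0.343.
Interpolate at f ≈ 0.343 with slerp weights a = sin((1−f)δ)/sin δ ≈ 1.089, b = sin(fδ)/sin δ ≈ 0.719.
p = a·p₁ + b·p₂ ≈ (-0.025, 0.341, -0.940); φ = arcsin(p_z) ≈ -70.01°, λ = atan2(p_y, p_x) ≈ 94.27°.

≈ 70°S, 94°E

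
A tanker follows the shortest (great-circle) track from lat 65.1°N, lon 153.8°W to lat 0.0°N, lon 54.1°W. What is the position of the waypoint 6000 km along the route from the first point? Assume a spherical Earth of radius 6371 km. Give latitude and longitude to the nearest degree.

Write both endpoints as unit vectors p₁, p₂ with components (cos φ cos λ, cos φ sin λ, sin φ).
The central angle between the endpoints is δ = arccos(p₁·p₂) ≈ 1.642 rad (94.1°). The total great-circle distance is δ·R ≈ 1.642 × 6371 ≈ 10460 km, so the target fraction is f = 6000/10460 ≈ 0.574.
Interpolate at f ≈ 0.574 with slerp weights a = sin((1−f)δ)/sin δ ≈ 0.646, b = sin(fδ)/sin δ ≈ 0.811.
p = a·p₁ + b·p₂ ≈ (0.231, -0.777, 0.586); φ = arcsin(p_z) ≈ 35.86°, λ = atan2(p_y, p_x) ≈ -73.41°.

≈ lat 36°N, lon 73°W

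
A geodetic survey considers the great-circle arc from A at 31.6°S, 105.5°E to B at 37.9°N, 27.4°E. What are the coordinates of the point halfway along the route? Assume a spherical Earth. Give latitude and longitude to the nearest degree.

The haversine formula gives a central angle δ ≈ 1.755 rad (100.6°) between the endpoints.
Interpolate at f = 1/2 with slerp weights a = sin((1−f)δ)/sin δ ≈ 0.782, b = sin(fδ)/sin δ ≈ 0.782.
p = a·p₁ + b·p₂ ≈ (0.370, 0.926, 0.071); φ = arcsin(p_z) ≈ 4.05°, λ = atan2(p_y, p_x) ≈ 68.22°.

≈ 4°N, 68°E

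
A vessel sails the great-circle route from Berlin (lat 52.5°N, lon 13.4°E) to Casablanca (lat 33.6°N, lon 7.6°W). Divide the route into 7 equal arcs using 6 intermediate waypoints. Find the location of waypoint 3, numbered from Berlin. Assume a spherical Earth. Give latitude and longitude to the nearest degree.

≈ lat 45°N, lon 3°E

Write both endpoints as unit vectors p₁, p₂ with components (cos φ cos λ, cos φ sin λ, sin φ).
The central angle between the endpoints is δ = arccos(p₁·p₂) ≈ 0.422 rad (24.2°).
Interpolate at f = 3/7 with slerp weights a = sin((1−f)δ)/sin δ ≈ 0.583, b = sin(fδ)/sin δ ≈ 0.439.
p = a·p₁ + b·p₂ ≈ (0.708, 0.034, 0.706); φ = arcsin(p_z) ≈ 44.88°, λ = atan2(p_y, p_x) ≈ 2.74°.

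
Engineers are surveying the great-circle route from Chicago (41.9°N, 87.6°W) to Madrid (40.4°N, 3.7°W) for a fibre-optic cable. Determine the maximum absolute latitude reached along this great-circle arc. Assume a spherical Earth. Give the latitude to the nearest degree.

The great circle lies in the plane with unit normal n̂ = (p₁ × p₂)/|p₁ × p₂|.
Here n̂_z ≈ +0.648; the vertex latitude is φ_max = arccos|n̂_z| ≈ 49.6°.
Check via Clairaut: cos φ_max = |cos φ₁| · sin C = cos(41.9°)·sin(60.5°) ≈ 0.648, again giving ≈ 49.6°.

≈ 50°N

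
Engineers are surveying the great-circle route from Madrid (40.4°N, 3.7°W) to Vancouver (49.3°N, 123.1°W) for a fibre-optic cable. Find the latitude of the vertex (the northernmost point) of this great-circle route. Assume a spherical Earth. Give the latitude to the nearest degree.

≈ 63°N

The great circle lies in the plane with unit normal n̂ = (p₁ × p₂)/|p₁ × p₂|.
Here n̂_z ≈ -0.447; the vertex latitude is φ_max = arccos|n̂_z| ≈ 63.5°.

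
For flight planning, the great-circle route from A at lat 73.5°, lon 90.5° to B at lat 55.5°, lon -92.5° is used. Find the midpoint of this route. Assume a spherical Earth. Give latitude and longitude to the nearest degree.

≈ lat 81°, lon -96°

Write both endpoints as unit vectors p₁, p₂ with components (cos φ cos λ, cos φ sin λ, sin φ).
The central angle between the endpoints is δ = arccos(p₁·p₂) ≈ 0.890 rad (51.0°).
Interpolate at f = 1/2 with slerp weights a = sin((1−f)δ)/sin δ ≈ 0.554, b = sin(fδ)/sin δ ≈ 0.554.
p = a·p₁ + b·p₂ ≈ (-0.015, -0.156, 0.988); φ = arcsin(p_z) ≈ 80.98°, λ = atan2(p_y, p_x) ≈ -95.51°.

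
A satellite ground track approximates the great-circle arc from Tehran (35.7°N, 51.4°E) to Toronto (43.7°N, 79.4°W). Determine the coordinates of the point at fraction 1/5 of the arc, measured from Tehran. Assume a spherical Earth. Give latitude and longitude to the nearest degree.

≈ 50°N, 36°E

The haversine formula gives a central angle δ ≈ 1.551 rad (88.9°) between the endpoints.
Interpolate at f = 1/5 with slerp weights a = sin((1−f)δ)/sin δ ≈ 0.946, b = sin(fδ)/sin δ ≈ 0.305.
p = a·p₁ + b·p₂ ≈ (0.520, 0.384, 0.763); φ = arcsin(p_z) ≈ 49.74°, λ = atan2(p_y, p_x) ≈ 36.41°.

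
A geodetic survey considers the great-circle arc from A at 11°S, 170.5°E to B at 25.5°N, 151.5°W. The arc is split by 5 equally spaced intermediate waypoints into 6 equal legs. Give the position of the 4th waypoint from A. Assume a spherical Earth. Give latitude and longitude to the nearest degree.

Write both endpoints as unit vectors p₁, p₂ with components (cos φ cos λ, cos φ sin λ, sin φ).
The central angle between the endpoints is δ = arccos(p₁·p₂) ≈ 0.907 rad (52.0°).
Interpolate at f = 4/6 with slerp weights a = sin((1−f)δ)/sin δ ≈ 0.378, b = sin(fδ)/sin δ ≈ 0.722.
p = a·p₁ + b·p₂ ≈ (-0.938, -0.250, 0.239); φ = arcsin(p_z) ≈ 13.80°, λ = atan2(p_y, p_x) ≈ -165.11°.

≈ 14°N, 165°W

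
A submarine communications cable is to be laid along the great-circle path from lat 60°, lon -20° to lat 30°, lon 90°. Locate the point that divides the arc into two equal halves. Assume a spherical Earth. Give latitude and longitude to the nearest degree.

≈ lat 58°, lon 56°

The haversine formula gives a central angle δ ≈ 1.282 rad (73.4°) between the endpoints.
Interpolate at f = 1/2 with slerp weights a = sin((1−f)δ)/sin δ ≈ 0.624, b = sin(fδ)/sin δ ≈ 0.624.
p = a·p₁ + b·p₂ ≈ (0.293, 0.434, 0.852); φ = arcsin(p_z) ≈ 58.44°, λ = atan2(p_y, p_x) ≈ 55.94°.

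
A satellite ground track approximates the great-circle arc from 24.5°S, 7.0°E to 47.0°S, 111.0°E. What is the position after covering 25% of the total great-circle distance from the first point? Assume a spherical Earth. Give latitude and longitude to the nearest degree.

From cos δ = sin φ₁ sin φ₂ + cos φ₁ cos φ₂ cos Δλ, the central angle is δ ≈ 1.417 rad (81.2°).
Interpolate at f = 0.25 with slerp weights a = sin((1−f)δ)/sin δ ≈ 0.884, b = sin(fδ)/sin δ ≈ 0.351.
p = a·p₁ + b·p₂ ≈ (0.713, 0.322, -0.623); φ = arcsin(p_z) ≈ -38.56°, λ = atan2(p_y, p_x) ≈ 24.28°.

≈ 39°S, 24°E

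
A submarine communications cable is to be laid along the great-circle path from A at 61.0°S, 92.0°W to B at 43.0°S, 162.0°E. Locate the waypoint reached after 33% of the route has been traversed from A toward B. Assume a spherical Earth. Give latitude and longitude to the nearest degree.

Write both endpoints as unit vectors p₁, p₂ with components (cos φ cos λ, cos φ sin λ, sin φ).
The central angle between the endpoints is δ = arccos(p₁·p₂) ≈ 1.049 rad (60.1°).
Interpolate at f = 0.33 with slerp weights a = sin((1−f)δ)/sin δ ≈ 0.746, b = sin(fδ)/sin δ ≈ 0.391.
p = a·p₁ + b·p₂ ≈ (-0.285, -0.273, -0.919); φ = arcsin(p_z) ≈ -66.77°, λ = atan2(p_y, p_x) ≈ -136.24°.

≈ 67°S, 136°W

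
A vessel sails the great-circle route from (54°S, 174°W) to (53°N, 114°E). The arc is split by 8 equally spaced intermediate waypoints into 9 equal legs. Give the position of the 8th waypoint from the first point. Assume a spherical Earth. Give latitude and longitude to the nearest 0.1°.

The haversine formula gives a central angle δ ≈ 2.137 rad (122.5°) between the endpoints.
Interpolate at f = 8/9 with slerp weights a = sin((1−f)δ)/sin δ ≈ 0.279, b = sin(fδ)/sin δ ≈ 1.122.
p = a·p₁ + b·p₂ ≈ (-0.438, 0.600, 0.670); φ = arcsin(p_z) ≈ 42.08°, λ = atan2(p_y, p_x) ≈ 126.12°.

≈ (42.1°N, 126.1°E)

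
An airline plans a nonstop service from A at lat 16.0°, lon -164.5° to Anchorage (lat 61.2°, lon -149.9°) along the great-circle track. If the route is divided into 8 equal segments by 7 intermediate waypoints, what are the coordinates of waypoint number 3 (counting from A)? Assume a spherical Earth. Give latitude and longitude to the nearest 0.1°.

≈ lat 33.1°, lon -161.1°

From cos δ = sin φ₁ sin φ₂ + cos φ₁ cos φ₂ cos Δλ, the central angle is δ ≈ 0.810 rad (46.4°).
Interpolate at f = 3/8 with slerp weights a = sin((1−f)δ)/sin δ ≈ 0.669, b = sin(fδ)/sin δ ≈ 0.413.
p = a·p₁ + b·p₂ ≈ (-0.792, -0.272, 0.546); φ = arcsin(p_z) ≈ 33.12°, λ = atan2(p_y, p_x) ≈ -161.07°.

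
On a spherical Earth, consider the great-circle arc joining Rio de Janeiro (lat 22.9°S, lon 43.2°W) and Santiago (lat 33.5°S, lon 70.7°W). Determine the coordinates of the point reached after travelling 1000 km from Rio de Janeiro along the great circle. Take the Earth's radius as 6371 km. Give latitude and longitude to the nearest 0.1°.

The haversine formula gives a central angle δ ≈ 0.460 rad (26.3°) between the endpoints. The total great-circle distance is δ·R ≈ 0.460 × 6371 ≈ 2929 km, so the target fraction is f = 1000/2929 ≈ 0.341.
Interpolate at f ≈ 0.341 with slerp weights a = sin((1−f)δ)/sin δ ≈ 0.672, b = sin(fδ)/sin δ ≈ 0.352.
p = a·p₁ + b·p₂ ≈ (0.548, -0.701, -0.456); φ = arcsin(p_z) ≈ -27.12°, λ = atan2(p_y, p_x) ≈ -51.97°.

≈ lat 27.1°S, lon 52.0°W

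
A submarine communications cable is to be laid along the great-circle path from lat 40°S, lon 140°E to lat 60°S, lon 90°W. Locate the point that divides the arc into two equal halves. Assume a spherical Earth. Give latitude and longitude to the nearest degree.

Convert each endpoint to a unit vector on the sphere (x = cos φ cos λ, y = cos φ sin λ, z = sin φ).
The central angle between the endpoints is δ = arccos(p₁·p₂) ≈ 1.255 rad (71.9°).
Interpolate at f = 1/2 with slerp weights a = sin((1−f)δ)/sin δ ≈ 0.618, b = sin(fδ)/sin δ ≈ 0.618.
p = a·p₁ + b·p₂ ≈ (-0.362, -0.005, -0.932); φ = arcsin(p_z) ≈ -68.75°, λ = atan2(p_y, p_x) ≈ -179.26°.

≈ lat 69°S, lon 179°W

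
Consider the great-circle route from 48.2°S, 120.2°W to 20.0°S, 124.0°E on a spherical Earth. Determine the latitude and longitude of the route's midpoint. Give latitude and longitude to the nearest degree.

From cos δ = sin φ₁ sin φ₂ + cos φ₁ cos φ₂ cos Δλ, the central angle is δ ≈ 1.588 rad (91.0°).
Interpolate at f = 1/2 with slerp weights a = sin((1−f)δ)/sin δ ≈ 0.713, b = sin(fδ)/sin δ ≈ 0.713.
p = a·p₁ + b·p₂ ≈ (-0.614, 0.145, -0.776); φ = arcsin(p_z) ≈ -50.88°, λ = atan2(p_y, p_x) ≈ 166.73°.

≈ 51°S, 167°E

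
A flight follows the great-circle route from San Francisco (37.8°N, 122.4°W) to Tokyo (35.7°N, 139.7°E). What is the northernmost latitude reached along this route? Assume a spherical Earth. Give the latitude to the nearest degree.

The great circle lies in the plane with unit normal n̂ = (p₁ × p₂)/|p₁ × p₂|.
Here n̂_z ≈ -0.660; the vertex latitude is φ_max = arccos|n̂_z| ≈ 48.7°.
Check via Clairaut: cos φ_max = |cos φ₁| · sin C = cos(37.8°)·sin(56.6°) ≈ 0.660, again giving ≈ 48.7°.

≈ 49°N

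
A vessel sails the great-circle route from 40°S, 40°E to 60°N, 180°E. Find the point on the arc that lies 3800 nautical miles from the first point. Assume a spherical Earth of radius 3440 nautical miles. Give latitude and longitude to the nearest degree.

Convert each endpoint to a unit vector on the sphere (x = cos φ cos λ, y = cos φ sin λ, z = sin φ).
The central angle between the endpoints is δ = arccos(p₁·p₂) ≈ 2.587 rad (148.2°). The total great-circle distance is δ·R ≈ 2.587 × 3440 ≈ 8899 nmi, so the target fraction is f = 3800/8899 ≈ 0.427.
Interpolate at f ≈ 0.427 with slerp weights a = sin((1−f)δ)/sin δ ≈ 1.891, b = sin(fδ)/sin δ ≈ 1.696.
p = a·p₁ + b·p₂ ≈ (0.262, 0.931, 0.253); φ = arcsin(p_z) ≈ 14.67°, λ = atan2(p_y, p_x) ≈ 74.30°.

≈ 15°N, 74°E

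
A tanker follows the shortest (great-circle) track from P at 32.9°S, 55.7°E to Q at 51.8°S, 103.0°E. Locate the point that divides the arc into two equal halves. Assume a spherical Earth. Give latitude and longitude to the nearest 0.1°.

≈ 44.8°S, 75.5°E

Convert each endpoint to a unit vector on the sphere (x = cos φ cos λ, y = cos φ sin λ, z = sin φ).
The central angle between the endpoints is δ = arccos(p₁·p₂) ≈ 0.678 rad (38.8°).
Interpolate at f = 1/2 with slerp weights a = sin((1−f)δ)/sin δ ≈ 0.530, b = sin(fδ)/sin δ ≈ 0.530.
p = a·p₁ + b·p₂ ≈ (0.177, 0.687, -0.705); φ = arcsin(p_z) ≈ -44.80°, λ = atan2(p_y, p_x) ≈ 75.55°.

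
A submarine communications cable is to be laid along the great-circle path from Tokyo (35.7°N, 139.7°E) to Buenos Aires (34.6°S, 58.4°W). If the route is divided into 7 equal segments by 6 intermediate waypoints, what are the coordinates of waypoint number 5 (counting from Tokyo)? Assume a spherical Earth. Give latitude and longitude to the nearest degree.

≈ (17°S, 107°W)

The haversine formula gives a central angle δ ≈ 2.883 rad (165.2°) between the endpoints.
Interpolate at f = 5/7 with slerp weights a = sin((1−f)δ)/sin δ ≈ 2.868, b = sin(fδ)/sin δ ≈ 3.453.
p = a·p₁ + b·p₂ ≈ (-0.287, -0.914, -0.287); φ = arcsin(p_z) ≈ -16.66°, λ = atan2(p_y, p_x) ≈ -107.46°.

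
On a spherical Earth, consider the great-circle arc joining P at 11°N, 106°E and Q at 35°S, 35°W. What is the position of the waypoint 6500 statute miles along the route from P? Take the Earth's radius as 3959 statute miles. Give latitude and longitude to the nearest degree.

The haversine formula gives a central angle δ ≈ 2.396 rad (137.3°) between the endpoints. The total great-circle distance is δ·R ≈ 2.396 × 3959 ≈ 9484 mi, so the target fraction is f = 6500/9484 ≈ 0.685.
Interpolate at f ≈ 0.685 with slerp weights a = sin((1−f)δ)/sin δ ≈ 1.008, b = sin(fδ)/sin δ ≈ 1.470.
p = a·p₁ + b·p₂ ≈ (0.713, 0.261, -0.651); φ = arcsin(p_z) ≈ -40.58°, λ = atan2(p_y, p_x) ≈ 20.09°.

≈ 41°S, 20°E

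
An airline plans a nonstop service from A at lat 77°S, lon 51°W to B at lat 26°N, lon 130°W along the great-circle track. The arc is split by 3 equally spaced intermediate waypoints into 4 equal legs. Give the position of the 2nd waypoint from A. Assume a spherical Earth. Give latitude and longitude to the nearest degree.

≈ lat 29°S, lon 117°W

Write both endpoints as unit vectors p₁, p₂ with components (cos φ cos λ, cos φ sin λ, sin φ).
The central angle between the endpoints is δ = arccos(p₁·p₂) ≈ 1.970 rad (112.9°).
Interpolate at f = 2/4 with slerp weights a = sin((1−f)δ)/sin δ ≈ 0.904, b = sin(fδ)/sin δ ≈ 0.904.
p = a·p₁ + b·p₂ ≈ (-0.394, -0.781, -0.485); φ = arcsin(p_z) ≈ -28.99°, λ = atan2(p_y, p_x) ≈ -116.80°.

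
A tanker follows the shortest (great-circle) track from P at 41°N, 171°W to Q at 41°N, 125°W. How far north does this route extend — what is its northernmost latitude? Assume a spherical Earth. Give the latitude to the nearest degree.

The great circle lies in the plane with unit normal n̂ = (p₁ × p₂)/|p₁ × p₂|.
Here n̂_z ≈ +0.727; the vertex latitude is φ_max = arccos|n̂_z| ≈ 43.4°.
Check via Clairaut: cos φ_max = |cos φ₁| · sin C = cos(41.0°)·sin(74.4°) ≈ 0.727, again giving ≈ 43.4°.

≈ 43°N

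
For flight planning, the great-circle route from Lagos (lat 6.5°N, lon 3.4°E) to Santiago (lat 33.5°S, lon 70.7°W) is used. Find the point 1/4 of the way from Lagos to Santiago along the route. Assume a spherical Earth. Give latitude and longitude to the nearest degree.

Convert each endpoint to a unit vector on the sphere (x = cos φ cos λ, y = cos φ sin λ, z = sin φ).
The central angle between the endpoints is δ = arccos(p₁·p₂) ≈ 1.406 rad (80.5°).
Interpolate at f = 1/4 with slerp weights a = sin((1−f)δ)/sin δ ≈ 0.881, b = sin(fδ)/sin δ ≈ 0.349.
p = a·p₁ + b·p₂ ≈ (0.970, -0.223, -0.093); φ = arcsin(p_z) ≈ -5.33°, λ = atan2(p_y, p_x) ≈ -12.92°.

≈ lat 5°S, lon 13°W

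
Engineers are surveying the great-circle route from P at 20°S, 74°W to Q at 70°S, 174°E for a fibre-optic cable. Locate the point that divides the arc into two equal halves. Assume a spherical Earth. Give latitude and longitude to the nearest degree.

≈ 56°S, 95°W

From cos δ = sin φ₁ sin φ₂ + cos φ₁ cos φ₂ cos Δλ, the central angle is δ ≈ 1.368 rad (78.4°).
Interpolate at f = 1/2 with slerp weights a = sin((1−f)δ)/sin δ ≈ 0.645, b = sin(fδ)/sin δ ≈ 0.645.
p = a·p₁ + b·p₂ ≈ (-0.052, -0.560, -0.827); φ = arcsin(p_z) ≈ -55.79°, λ = atan2(p_y, p_x) ≈ -95.34°.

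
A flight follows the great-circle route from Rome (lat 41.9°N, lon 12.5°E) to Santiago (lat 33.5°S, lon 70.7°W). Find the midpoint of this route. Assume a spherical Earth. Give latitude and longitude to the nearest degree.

The haversine formula gives a central angle δ ≈ 1.870 rad (107.2°) between the endpoints.
Interpolate at f = 1/2 with slerp weights a = sin((1−f)δ)/sin δ ≈ 0.842, b = sin(fδ)/sin δ ≈ 0.842.
p = a·p₁ + b·p₂ ≈ (0.844, -0.527, 0.098); φ = arcsin(p_z) ≈ 5.60°, λ = atan2(p_y, p_x) ≈ -31.98°.

≈ lat 6°N, lon 32°W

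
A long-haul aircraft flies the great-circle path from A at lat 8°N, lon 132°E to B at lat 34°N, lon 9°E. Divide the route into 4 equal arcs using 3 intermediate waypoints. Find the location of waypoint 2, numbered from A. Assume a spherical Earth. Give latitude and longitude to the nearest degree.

Write both endpoints as unit vectors p₁, p₂ with components (cos φ cos λ, cos φ sin λ, sin φ).
The central angle between the endpoints is δ = arccos(p₁·p₂) ≈ 1.949 rad (111.7°).
Interpolate at f = 2/4 with slerp weights a = sin((1−f)δ)/sin δ ≈ 0.890, b = sin(fδ)/sin δ ≈ 0.890.
p = a·p₁ + b·p₂ ≈ (0.139, 0.771, 0.622); φ = arcsin(p_z) ≈ 38.45°, λ = atan2(p_y, p_x) ≈ 79.77°.

≈ lat 38°N, lon 80°E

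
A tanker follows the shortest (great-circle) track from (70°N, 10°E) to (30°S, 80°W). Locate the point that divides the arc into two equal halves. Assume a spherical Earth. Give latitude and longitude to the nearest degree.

From cos δ = sin φ₁ sin φ₂ + cos φ₁ cos φ₂ cos Δλ, the central angle is δ ≈ 2.060 rad (118.0°).
Interpolate at f = 1/2 with slerp weights a = sin((1−f)δ)/sin δ ≈ 0.971, b = sin(fδ)/sin δ ≈ 0.971.
p = a·p₁ + b·p₂ ≈ (0.473, -0.771, 0.427); φ = arcsin(p_z) ≈ 25.28°, λ = atan2(p_y, p_x) ≈ -58.45°.

≈ (25°N, 58°W)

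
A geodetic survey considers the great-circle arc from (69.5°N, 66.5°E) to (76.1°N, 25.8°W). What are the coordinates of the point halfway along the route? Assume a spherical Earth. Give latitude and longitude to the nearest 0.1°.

≈ (77.7°N, 31.3°E)

Convert each endpoint to a unit vector on the sphere (x = cos φ cos λ, y = cos φ sin λ, z = sin φ).
The central angle between the endpoints is δ = arccos(p₁·p₂) ≈ 0.437 rad (25.1°).
Interpolate at f = 1/2 with slerp weights a = sin((1−f)δ)/sin δ ≈ 0.512, b = sin(fδ)/sin δ ≈ 0.512.
p = a·p₁ + b·p₂ ≈ (0.182, 0.111, 0.977); φ = arcsin(p_z) ≈ 77.68°, λ = atan2(p_y, p_x) ≈ 31.32°.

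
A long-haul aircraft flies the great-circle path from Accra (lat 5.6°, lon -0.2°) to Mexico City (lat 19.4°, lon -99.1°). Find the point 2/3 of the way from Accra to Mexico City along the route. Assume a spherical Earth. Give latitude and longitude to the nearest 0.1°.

Write both endpoints as unit vectors p₁, p₂ with components (cos φ cos λ, cos φ sin λ, sin φ).
The central angle between the endpoints is δ = arccos(p₁·p₂) ≈ 1.684 rad (96.5°).
Interpolate at f = 2/3 with slerp weights a = sin((1−f)δ)/sin δ ≈ 0.536, b = sin(fδ)/sin δ ≈ 0.907.
p = a·p₁ + b·p₂ ≈ (0.398, -0.847, 0.354); φ = arcsin(p_z) ≈ 20.70°, λ = atan2(p_y, p_x) ≈ -64.83°.

≈ lat 20.7°, lon -64.8°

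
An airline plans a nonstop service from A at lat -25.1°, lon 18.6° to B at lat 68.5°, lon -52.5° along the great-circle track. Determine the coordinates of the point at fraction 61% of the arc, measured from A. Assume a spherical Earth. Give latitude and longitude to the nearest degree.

≈ lat 36°, lon -5°

Convert each endpoint to a unit vector on the sphere (x = cos φ cos λ, y = cos φ sin λ, z = sin φ).
The central angle between the endpoints is δ = arccos(p₁·p₂) ≈ 1.862 rad (106.7°).
Interpolate at f = 0.61 with slerp weights a = sin((1−f)δ)/sin δ ≈ 0.693, b = sin(fδ)/sin δ ≈ 0.947.
p = a·p₁ + b·p₂ ≈ (0.806, -0.075, 0.587); φ = arcsin(p_z) ≈ 35.93°, λ = atan2(p_y, p_x) ≈ -5.32°.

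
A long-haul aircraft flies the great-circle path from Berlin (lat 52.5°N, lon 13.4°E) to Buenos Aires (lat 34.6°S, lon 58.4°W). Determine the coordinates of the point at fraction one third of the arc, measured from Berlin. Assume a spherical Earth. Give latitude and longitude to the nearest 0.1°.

Write both endpoints as unit vectors p₁, p₂ with components (cos φ cos λ, cos φ sin λ, sin φ).
The central angle between the endpoints is δ = arccos(p₁·p₂) ≈ 1.869 rad (107.1°).
Interpolate at f = 1/3 with slerp weights a = sin((1−f)δ)/sin δ ≈ 0.992, b = sin(fδ)/sin δ ≈ 0.611.
p = a·p₁ + b·p₂ ≈ (0.851, -0.288, 0.440); φ = arcsin(p_z) ≈ 26.10°, λ = atan2(p_y, p_x) ≈ -18.71°.

≈ lat 26.1°N, lon 18.7°W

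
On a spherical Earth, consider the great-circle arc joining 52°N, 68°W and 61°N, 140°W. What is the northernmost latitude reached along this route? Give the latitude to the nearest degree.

≈ 63°N

The great circle lies in the plane with unit normal n̂ = (p₁ × p₂)/|p₁ × p₂|.
Here n̂_z ≈ -0.455; the vertex latitude is φ_max = arccos|n̂_z| ≈ 62.9°.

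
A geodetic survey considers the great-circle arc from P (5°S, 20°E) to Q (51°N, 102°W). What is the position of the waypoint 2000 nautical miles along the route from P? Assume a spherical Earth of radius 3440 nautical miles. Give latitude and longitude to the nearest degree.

Convert each endpoint to a unit vector on the sphere (x = cos φ cos λ, y = cos φ sin λ, z = sin φ).
The central angle between the endpoints is δ = arccos(p₁·p₂) ≈ 1.982 rad (113.6°). The total great-circle distance is δ·R ≈ 1.982 × 3440 ≈ 6819 nmi, so the target fraction is f = 2000/6819 ≈ 0.293.
Interpolate at f ≈ 0.293 with slerp weights a = sin((1−f)δ)/sin δ ≈ 1.075, b = sin(fδ)/sin δ ≈ 0.599.
p = a·p₁ + b·p₂ ≈ (0.928, -0.002, 0.372); φ = arcsin(p_z) ≈ 21.84°, λ = atan2(p_y, p_x) ≈ -0.15°.

≈ (22°N, 0°E)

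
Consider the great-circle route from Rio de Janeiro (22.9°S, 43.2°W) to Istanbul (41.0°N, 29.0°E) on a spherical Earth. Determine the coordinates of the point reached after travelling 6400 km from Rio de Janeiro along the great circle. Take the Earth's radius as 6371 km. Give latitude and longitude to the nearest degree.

Write both endpoints as unit vectors p₁, p₂ with components (cos φ cos λ, cos φ sin λ, sin φ).
The central angle between the endpoints is δ = arccos(p₁·p₂) ≈ 1.614 rad (92.5°). The total great-circle distance is δ·R ≈ 1.614 × 6371 ≈ 10280 km, so the target fraction is f = 6400/10280 ≈ 0.623.
Interpolate at f ≈ 0.623 with slerp weights a = sin((1−f)δ)/sin δ ≈ 0.573, b = sin(fδ)/sin δ ≈ 0.845.
p = a·p₁ + b·p₂ ≈ (0.942, -0.052, 0.331); φ = arcsin(p_z) ≈ 19.35°, λ = atan2(p_y, p_x) ≈ -3.16°.

≈ 19°N, 3°W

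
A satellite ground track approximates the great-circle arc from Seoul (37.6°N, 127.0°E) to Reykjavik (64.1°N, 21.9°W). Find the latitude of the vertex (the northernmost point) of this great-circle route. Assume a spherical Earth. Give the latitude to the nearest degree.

The great circle lies in the plane with unit normal n̂ = (p₁ × p₂)/|p₁ × p₂|.
Here n̂_z ≈ -0.185; the vertex latitude is φ_max = arccos|n̂_z| ≈ 79.4°.
Check via Clairaut: cos φ_max = |cos φ₁| · sin C = cos(37.6°)·sin(13.5°) ≈ 0.185, again giving ≈ 79.4°.

≈ 79°N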